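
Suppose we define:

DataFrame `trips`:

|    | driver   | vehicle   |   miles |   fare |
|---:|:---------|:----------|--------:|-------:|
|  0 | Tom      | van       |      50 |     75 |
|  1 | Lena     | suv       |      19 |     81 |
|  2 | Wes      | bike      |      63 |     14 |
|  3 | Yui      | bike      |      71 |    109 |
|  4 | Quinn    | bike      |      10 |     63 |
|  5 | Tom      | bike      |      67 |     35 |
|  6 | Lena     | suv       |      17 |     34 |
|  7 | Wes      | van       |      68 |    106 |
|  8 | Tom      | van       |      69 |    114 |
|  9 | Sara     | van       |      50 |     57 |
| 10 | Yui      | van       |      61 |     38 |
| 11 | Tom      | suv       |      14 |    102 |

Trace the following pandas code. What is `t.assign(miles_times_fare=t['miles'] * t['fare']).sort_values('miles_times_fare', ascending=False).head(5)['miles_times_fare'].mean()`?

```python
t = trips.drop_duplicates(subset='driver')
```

3352.0

drop duplicate driver (keep=first):
  driver vehicle  miles  fare
0    Tom     van     50    75
1   Lena     suv     19    81
2    Wes    bike     63    14
3    Yui    bike     71   109
4  Quinn    bike     10    63
9   Sara     van     50    57
add column miles_times_fare = t['miles'] * t['fare']:
  driver vehicle  miles  fare  miles_times_fare
0    Tom     van     50    75              3750
1   Lena     suv     19    81              1539
2    Wes    bike     63    14               882
3    Yui    bike     71   109              7739
4  Quinn    bike     10    63               630
9   Sara     van     50    57              2850
sort by miles_times_fare descending:
  driver vehicle  miles  fare  miles_times_fare
3    Yui    bike     71   109              7739
0    Tom     van     50    75              3750
9   Sara     van     50    57              2850
1   Lena     suv     19    81              1539
2    Wes    bike     63    14               882
4  Quinn    bike     10    63               630
take first 5 rows:
  driver vehicle  miles  fare  miles_times_fare
3    Yui    bike     71   109              7739
0    Tom     van     50    75              3750
9   Sara     van     50    57              2850
1   Lena     suv     19    81              1539
2    Wes    bike     63    14               882
Hence 3352.0.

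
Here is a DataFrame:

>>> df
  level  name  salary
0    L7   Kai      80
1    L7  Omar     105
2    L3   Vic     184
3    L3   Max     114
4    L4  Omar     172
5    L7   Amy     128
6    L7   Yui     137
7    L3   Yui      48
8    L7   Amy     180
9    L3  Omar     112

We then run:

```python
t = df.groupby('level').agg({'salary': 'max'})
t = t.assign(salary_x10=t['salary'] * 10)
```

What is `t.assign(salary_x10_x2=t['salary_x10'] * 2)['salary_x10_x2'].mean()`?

group by level, max of salary:
       salary
level        
L3        184
L4        172
L7        180
add column salary_x10 = t['salary'] * 10:
       salary  salary_x10
level                    
L3        184        1840
L4        172        1720
L7        180        1800
add column salary_x10_x2 = t['salary_x10'] * 2:
       salary  salary_x10  salary_x10_x2
level                                   
L3        184        1840           3680
L4        172        1720           3440
L7        180        1800           3600
Taking the mean of column 'salary_x10_x2' gives 3573.33333333.

3573.33333333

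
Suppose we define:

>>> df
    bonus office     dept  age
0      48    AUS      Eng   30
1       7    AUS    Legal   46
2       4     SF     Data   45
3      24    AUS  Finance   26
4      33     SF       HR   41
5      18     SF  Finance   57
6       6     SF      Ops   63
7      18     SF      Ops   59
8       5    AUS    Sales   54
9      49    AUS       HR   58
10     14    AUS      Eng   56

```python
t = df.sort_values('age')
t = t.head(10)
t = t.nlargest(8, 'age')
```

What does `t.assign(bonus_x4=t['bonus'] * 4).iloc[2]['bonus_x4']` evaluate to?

sort by age:
    bonus office     dept  age
3      24    AUS  Finance   26
0      48    AUS      Eng   30
4      33     SF       HR   41
2       4     SF     Data   45
1       7    AUS    Legal   46
8       5    AUS    Sales   54
10     14    AUS      Eng   56
5      18     SF  Finance   57
9      49    AUS       HR   58
7      18     SF      Ops   59
6       6     SF      Ops   63
take first 10 rows:
    bonus office     dept  age
3      24    AUS  Finance   26
0      48    AUS      Eng   30
4      33     SF       HR   41
2       4     SF     Data   45
1       7    AUS    Legal   46
8       5    AUS    Sales   54
10     14    AUS      Eng   56
5      18     SF  Finance   57
9      49    AUS       HR   58
7      18     SF      Ops   59
take 8 rows with largest age:
    bonus office     dept  age
7      18     SF      Ops   59
9      49    AUS       HR   58
5      18     SF  Finance   57
10     14    AUS      Eng   56
8       5    AUS    Sales   54
1       7    AUS    Legal   46
2       4     SF     Data   45
4      33     SF       HR   41
add column bonus_x4 = t['bonus'] * 4:
    bonus office     dept  age  bonus_x4
7      18     SF      Ops   59        72
9      49    AUS       HR   58       196
5      18     SF  Finance   57        72
10     14    AUS      Eng   56        56
8       5    AUS    Sales   54        20
1       7    AUS    Legal   46        28
2       4     SF     Data   45        16
4      33     SF       HR   41       132
Finally, value at position 2, column 'bonus_x4' = 72.

72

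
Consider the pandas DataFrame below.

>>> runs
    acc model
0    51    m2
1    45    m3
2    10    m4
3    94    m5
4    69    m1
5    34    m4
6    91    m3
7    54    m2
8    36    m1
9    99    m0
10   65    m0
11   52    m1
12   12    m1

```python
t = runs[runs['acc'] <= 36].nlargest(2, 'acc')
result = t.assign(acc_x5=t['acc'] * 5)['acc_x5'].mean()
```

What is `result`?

filter rows where acc <= 36:
    acc model
2    10    m4
5    34    m4
8    36    m1
12   12    m1
take 2 rows with largest acc:
   acc model
8   36    m1
5   34    m4
add column acc_x5 = t['acc'] * 5:
   acc model  acc_x5
8   36    m1     180
5   34    m4     170

175.0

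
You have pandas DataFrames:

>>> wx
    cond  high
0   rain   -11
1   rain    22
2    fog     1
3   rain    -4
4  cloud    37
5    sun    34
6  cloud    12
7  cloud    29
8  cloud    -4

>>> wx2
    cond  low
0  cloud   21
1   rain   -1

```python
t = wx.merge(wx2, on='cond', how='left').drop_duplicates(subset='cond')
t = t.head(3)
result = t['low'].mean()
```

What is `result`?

10.0

merge on 'cond' (how='left') → 9 rows:
    cond  high   low
0   rain   -11  -1.0
1   rain    22  -1.0
2    fog     1   NaN
3   rain    -4  -1.0
4  cloud    37  21.0
5    sun    34   NaN
6  cloud    12  21.0
7  cloud    29  21.0
8  cloud    -4  21.0
drop duplicate cond (keep=first):
    cond  high   low
0   rain   -11  -1.0
2    fog     1   NaN
4  cloud    37  21.0
5    sun    34   NaN
take first 3 rows:
    cond  high   low
0   rain   -11  -1.0
2    fog     1   NaN
4  cloud    37  21.0
Then the mean of column 'low': 10.0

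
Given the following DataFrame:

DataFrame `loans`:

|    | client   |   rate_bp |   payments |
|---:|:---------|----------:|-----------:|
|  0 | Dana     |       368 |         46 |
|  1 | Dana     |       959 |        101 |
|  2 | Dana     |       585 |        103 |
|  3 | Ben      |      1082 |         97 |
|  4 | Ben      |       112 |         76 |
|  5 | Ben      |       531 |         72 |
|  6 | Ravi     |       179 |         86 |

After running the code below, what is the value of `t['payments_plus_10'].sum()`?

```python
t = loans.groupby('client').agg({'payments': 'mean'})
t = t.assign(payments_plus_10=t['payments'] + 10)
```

281.0

group by client, mean of payments:
         payments
client           
Ben     81.666667
Dana    83.333333
Ravi    86.000000
add column payments_plus_10 = t['payments'] + 10:
         payments  payments_plus_10
client                             
Ben     81.666667         91.666667
Dana    83.333333         93.333333
Ravi    86.000000         96.000000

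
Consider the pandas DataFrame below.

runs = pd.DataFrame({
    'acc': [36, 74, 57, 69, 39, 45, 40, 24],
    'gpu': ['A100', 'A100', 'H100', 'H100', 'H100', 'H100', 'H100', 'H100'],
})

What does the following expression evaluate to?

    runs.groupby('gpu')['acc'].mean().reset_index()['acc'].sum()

100.666666667

group by gpu, mean of acc:
gpu
A100    55.000000
H100    45.666667
Name: acc, dtype: float64
reset_index():
    gpu        acc
0  A100  55.000000
1  H100  45.666667
Hence 100.666666667.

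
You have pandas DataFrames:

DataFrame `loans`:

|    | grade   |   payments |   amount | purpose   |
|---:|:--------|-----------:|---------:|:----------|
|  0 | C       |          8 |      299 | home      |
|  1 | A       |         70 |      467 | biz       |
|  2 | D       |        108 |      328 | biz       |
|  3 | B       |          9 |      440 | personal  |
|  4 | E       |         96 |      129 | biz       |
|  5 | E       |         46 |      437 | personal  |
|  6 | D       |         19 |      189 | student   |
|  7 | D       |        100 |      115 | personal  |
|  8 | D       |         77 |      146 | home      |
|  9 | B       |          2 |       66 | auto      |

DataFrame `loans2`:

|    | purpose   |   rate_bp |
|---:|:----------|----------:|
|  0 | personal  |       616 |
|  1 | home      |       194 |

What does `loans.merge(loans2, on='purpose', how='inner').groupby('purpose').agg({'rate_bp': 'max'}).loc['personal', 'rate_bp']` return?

616

merge on 'purpose' (how='inner') → 5 rows:
  grade  payments  amount   purpose  rate_bp
0     C         8     299      home      194
1     B         9     440  personal      616
2     E        46     437  personal      616
3     D       100     115  personal      616
4     D        77     146      home      194
group by purpose, max of rate_bp:
          rate_bp
purpose          
home          194
personal      616
Then the value at row 'personal', column 'rate_bp': 616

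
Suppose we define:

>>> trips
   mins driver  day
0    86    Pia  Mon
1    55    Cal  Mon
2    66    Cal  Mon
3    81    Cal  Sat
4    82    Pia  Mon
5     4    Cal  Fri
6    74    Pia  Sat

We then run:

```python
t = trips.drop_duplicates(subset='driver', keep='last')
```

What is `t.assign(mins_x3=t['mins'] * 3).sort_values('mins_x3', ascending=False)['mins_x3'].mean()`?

117.0

drop duplicate driver (keep=last):
   mins driver  day
5     4    Cal  Fri
6    74    Pia  Sat
add column mins_x3 = t['mins'] * 3:
   mins driver  day  mins_x3
5     4    Cal  Fri       12
6    74    Pia  Sat      222
sort by mins_x3 descending:
   mins driver  day  mins_x3
6    74    Pia  Sat      222
5     4    Cal  Fri       12
The mean of column 'mins_x3' is 117.0.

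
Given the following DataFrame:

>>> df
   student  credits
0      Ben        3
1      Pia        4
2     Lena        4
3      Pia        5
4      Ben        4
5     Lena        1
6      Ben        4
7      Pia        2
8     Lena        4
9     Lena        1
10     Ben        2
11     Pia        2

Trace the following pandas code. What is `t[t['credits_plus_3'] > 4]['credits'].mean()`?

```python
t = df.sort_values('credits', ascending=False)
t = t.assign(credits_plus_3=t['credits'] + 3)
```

3.4

sort by credits descending:
   student  credits
3      Pia        5
1      Pia        4
2     Lena        4
4      Ben        4
6      Ben        4
8     Lena        4
0      Ben        3
7      Pia        2
10     Ben        2
11     Pia        2
5     Lena        1
9     Lena        1
add column credits_plus_3 = t['credits'] + 3:
   student  credits  credits_plus_3
3      Pia        5               8
1      Pia        4               7
2     Lena        4               7
4      Ben        4               7
6      Ben        4               7
8     Lena        4               7
0      Ben        3               6
7      Pia        2               5
10     Ben        2               5
11     Pia        2               5
5     Lena        1               4
9     Lena        1               4
filter rows where credits_plus_3 > 4:
   student  credits  credits_plus_3
3      Pia        5               8
1      Pia        4               7
2     Lena        4               7
4      Ben        4               7
6      Ben        4               7
8     Lena        4               7
0      Ben        3               6
7      Pia        2               5
10     Ben        2               5
11     Pia        2               5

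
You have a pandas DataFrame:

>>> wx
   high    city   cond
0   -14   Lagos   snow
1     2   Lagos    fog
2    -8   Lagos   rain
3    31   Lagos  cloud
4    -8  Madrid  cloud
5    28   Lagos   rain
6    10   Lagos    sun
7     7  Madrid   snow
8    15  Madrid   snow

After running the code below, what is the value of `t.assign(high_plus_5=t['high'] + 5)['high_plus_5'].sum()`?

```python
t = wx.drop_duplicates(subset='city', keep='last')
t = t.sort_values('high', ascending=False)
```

35

drop duplicate city (keep=last):
   high    city  cond
6    10   Lagos   sun
8    15  Madrid  snow
sort by high descending:
   high    city  cond
8    15  Madrid  snow
6    10   Lagos   sun
add column high_plus_5 = t['high'] + 5:
   high    city  cond  high_plus_5
8    15  Madrid  snow           20
6    10   Lagos   sun           15
Finally, sum of column 'high_plus_5' = 35.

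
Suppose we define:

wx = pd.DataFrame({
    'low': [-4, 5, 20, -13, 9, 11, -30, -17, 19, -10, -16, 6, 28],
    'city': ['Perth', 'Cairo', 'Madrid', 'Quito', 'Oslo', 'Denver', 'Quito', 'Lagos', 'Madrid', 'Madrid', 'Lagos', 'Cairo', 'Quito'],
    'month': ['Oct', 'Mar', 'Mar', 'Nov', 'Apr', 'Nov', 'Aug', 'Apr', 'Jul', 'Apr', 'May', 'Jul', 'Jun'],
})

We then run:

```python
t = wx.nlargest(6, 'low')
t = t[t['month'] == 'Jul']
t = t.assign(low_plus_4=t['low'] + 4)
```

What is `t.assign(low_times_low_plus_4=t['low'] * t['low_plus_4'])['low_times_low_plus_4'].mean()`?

take 6 rows with largest low:
    low    city month
12   28   Quito   Jun
2    20  Madrid   Mar
8    19  Madrid   Jul
5    11  Denver   Nov
4     9    Oslo   Apr
11    6   Cairo   Jul
filter rows where month == 'Jul':
    low    city month
8    19  Madrid   Jul
11    6   Cairo   Jul
add column low_plus_4 = t['low'] + 4:
    low    city month  low_plus_4
8    19  Madrid   Jul          23
11    6   Cairo   Jul          10
add column low_times_low_plus_4 = t['low'] * t['low_plus_4']:
    low    city month  low_plus_4  low_times_low_plus_4
8    19  Madrid   Jul          23                   437
11    6   Cairo   Jul          10                    60

248.5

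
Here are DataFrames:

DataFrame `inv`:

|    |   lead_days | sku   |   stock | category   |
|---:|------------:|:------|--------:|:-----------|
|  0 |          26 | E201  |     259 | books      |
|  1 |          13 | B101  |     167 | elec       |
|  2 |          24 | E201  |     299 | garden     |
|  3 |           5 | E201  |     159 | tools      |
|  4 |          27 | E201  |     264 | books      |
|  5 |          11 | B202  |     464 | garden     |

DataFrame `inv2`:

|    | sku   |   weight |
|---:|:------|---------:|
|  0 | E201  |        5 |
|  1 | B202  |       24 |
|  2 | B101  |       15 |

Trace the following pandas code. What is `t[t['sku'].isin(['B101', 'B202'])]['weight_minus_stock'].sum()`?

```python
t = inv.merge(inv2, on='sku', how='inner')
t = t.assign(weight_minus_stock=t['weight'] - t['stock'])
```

merge on 'sku' (how='inner') → 6 rows:
   lead_days   sku  stock category  weight
0         26  E201    259    books       5
1         13  B101    167     elec      15
2         24  E201    299   garden       5
3          5  E201    159    tools       5
4         27  E201    264    books       5
5         11  B202    464   garden      24
add column weight_minus_stock = t['weight'] - t['stock']:
   lead_days   sku  stock category  weight  weight_minus_stock
0         26  E201    259    books       5                -254
1         13  B101    167     elec      15                -152
2         24  E201    299   garden       5                -294
3          5  E201    159    tools       5                -154
4         27  E201    264    books       5                -259
5         11  B202    464   garden      24                -440
filter rows where sku in ['B101', 'B202']:
   lead_days   sku  stock category  weight  weight_minus_stock
1         13  B101    167     elec      15                -152
5         11  B202    464   garden      24                -440
sum of column 'weight_minus_stock' → -592

-592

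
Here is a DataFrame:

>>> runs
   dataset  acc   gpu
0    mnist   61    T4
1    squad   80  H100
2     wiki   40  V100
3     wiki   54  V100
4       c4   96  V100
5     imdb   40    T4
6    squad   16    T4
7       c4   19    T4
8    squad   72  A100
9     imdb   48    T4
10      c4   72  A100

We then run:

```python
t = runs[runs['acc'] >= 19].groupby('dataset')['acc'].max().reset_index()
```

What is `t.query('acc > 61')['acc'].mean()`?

filter rows where acc >= 19:
   dataset  acc   gpu
0    mnist   61    T4
1    squad   80  H100
2     wiki   40  V100
3     wiki   54  V100
4       c4   96  V100
5     imdb   40    T4
7       c4   19    T4
8    squad   72  A100
9     imdb   48    T4
10      c4   72  A100
group by dataset, max of acc:
dataset
c4       96
imdb     48
mnist    61
squad    80
wiki     54
Name: acc, dtype: int64
reset_index():
  dataset  acc
0      c4   96
1    imdb   48
2   mnist   61
3   squad   80
4    wiki   54
filter rows where acc > 61:
  dataset  acc
0      c4   96
3   squad   80
Taking the mean of column 'acc' gives 88.0.

88.0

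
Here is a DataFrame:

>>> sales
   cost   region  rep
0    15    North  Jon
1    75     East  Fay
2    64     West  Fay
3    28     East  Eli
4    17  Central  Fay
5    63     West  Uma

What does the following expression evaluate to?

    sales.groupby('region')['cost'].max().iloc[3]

64

group by region, max of cost:
region
Central    17
East       75
North      15
West       64
Name: cost, dtype: int64
Reading off the value at position 3, we get 64.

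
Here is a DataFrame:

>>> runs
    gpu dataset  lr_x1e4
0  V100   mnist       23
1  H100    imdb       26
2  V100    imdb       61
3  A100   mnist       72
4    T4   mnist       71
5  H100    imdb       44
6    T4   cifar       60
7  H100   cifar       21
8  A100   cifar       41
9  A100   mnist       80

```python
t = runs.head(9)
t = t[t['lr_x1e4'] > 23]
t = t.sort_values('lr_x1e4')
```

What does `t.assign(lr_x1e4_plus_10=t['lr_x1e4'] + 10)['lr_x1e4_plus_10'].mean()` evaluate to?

take first 9 rows:
    gpu dataset  lr_x1e4
0  V100   mnist       23
1  H100    imdb       26
2  V100    imdb       61
3  A100   mnist       72
4    T4   mnist       71
5  H100    imdb       44
6    T4   cifar       60
7  H100   cifar       21
8  A100   cifar       41
filter rows where lr_x1e4 > 23:
    gpu dataset  lr_x1e4
1  H100    imdb       26
2  V100    imdb       61
3  A100   mnist       72
4    T4   mnist       71
5  H100    imdb       44
6    T4   cifar       60
8  A100   cifar       41
sort by lr_x1e4:
    gpu dataset  lr_x1e4
1  H100    imdb       26
8  A100   cifar       41
5  H100    imdb       44
6    T4   cifar       60
2  V100    imdb       61
4    T4   mnist       71
3  A100   mnist       72
add column lr_x1e4_plus_10 = t['lr_x1e4'] + 10:
    gpu dataset  lr_x1e4  lr_x1e4_plus_10
1  H100    imdb       26               36
8  A100   cifar       41               51
5  H100    imdb       44               54
6    T4   cifar       60               70
2  V100    imdb       61               71
4    T4   mnist       71               81
3  A100   mnist       72               82

63.5714285714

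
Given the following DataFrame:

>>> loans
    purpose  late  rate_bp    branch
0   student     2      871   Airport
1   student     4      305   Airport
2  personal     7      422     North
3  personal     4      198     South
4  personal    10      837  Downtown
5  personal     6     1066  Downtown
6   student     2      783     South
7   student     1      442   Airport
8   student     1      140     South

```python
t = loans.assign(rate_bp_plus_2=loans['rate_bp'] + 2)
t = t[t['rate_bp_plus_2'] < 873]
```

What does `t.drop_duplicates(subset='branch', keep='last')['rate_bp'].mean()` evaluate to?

add column rate_bp_plus_2 = loans['rate_bp'] + 2:
    purpose  late  rate_bp    branch  rate_bp_plus_2
0   student     2      871   Airport             873
1   student     4      305   Airport             307
2  personal     7      422     North             424
3  personal     4      198     South             200
4  personal    10      837  Downtown             839
5  personal     6     1066  Downtown            1068
6   student     2      783     South             785
7   student     1      442   Airport             444
8   student     1      140     South             142
filter rows where rate_bp_plus_2 < 873:
    purpose  late  rate_bp    branch  rate_bp_plus_2
1   student     4      305   Airport             307
2  personal     7      422     North             424
3  personal     4      198     South             200
4  personal    10      837  Downtown             839
6   student     2      783     South             785
7   student     1      442   Airport             444
8   student     1      140     South             142
drop duplicate branch (keep=last):
    purpose  late  rate_bp    branch  rate_bp_plus_2
2  personal     7      422     North             424
4  personal    10      837  Downtown             839
7   student     1      442   Airport             444
8   student     1      140     South             142
Then the mean of column 'rate_bp': 460.25

460.25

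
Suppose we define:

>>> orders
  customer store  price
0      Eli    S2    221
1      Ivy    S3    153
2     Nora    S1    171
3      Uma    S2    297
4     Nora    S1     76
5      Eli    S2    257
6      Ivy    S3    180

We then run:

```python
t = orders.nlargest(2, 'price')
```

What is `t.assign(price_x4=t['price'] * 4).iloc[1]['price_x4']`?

take 2 rows with largest price:
  customer store  price
3      Uma    S2    297
5      Eli    S2    257
add column price_x4 = t['price'] * 4:
  customer store  price  price_x4
3      Uma    S2    297      1188
5      Eli    S2    257      1028
So iloc[1]['price_x4'] = 1028.

1028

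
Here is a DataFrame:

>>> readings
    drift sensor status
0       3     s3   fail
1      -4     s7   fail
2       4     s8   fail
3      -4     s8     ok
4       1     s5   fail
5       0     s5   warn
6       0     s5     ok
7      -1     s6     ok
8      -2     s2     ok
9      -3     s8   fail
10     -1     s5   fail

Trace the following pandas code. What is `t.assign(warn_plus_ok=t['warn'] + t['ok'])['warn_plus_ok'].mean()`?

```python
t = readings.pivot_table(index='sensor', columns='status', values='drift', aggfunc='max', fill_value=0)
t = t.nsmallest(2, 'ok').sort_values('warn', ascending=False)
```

pivot: rows=sensor, cols=status, max(drift):
status  fail  ok  warn
sensor                
s2         0  -2     0
s3         3   0     0
s5         1   0     0
s6         0  -1     0
s7        -4   0     0
s8         4  -4     0
take 2 rows with smallest ok:
status  fail  ok  warn
sensor                
s8         4  -4     0
s2         0  -2     0
sort by warn descending:
status  fail  ok  warn
sensor                
s8         4  -4     0
s2         0  -2     0
add column warn_plus_ok = t['warn'] + t['ok']:
status  fail  ok  warn  warn_plus_ok
sensor                              
s8         4  -4     0            -4
s2         0  -2     0            -2
Then the mean of column 'warn_plus_ok': -3.0

-3.0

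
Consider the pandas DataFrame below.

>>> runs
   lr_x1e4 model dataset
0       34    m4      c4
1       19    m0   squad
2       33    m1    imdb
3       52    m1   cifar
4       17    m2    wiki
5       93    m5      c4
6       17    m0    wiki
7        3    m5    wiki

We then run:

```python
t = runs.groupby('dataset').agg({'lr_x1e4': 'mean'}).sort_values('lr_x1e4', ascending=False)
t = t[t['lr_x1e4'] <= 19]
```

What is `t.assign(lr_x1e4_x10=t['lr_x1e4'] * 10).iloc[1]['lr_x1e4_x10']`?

123.333333333

group by dataset, mean of lr_x1e4:
           lr_x1e4
dataset           
c4       63.500000
cifar    52.000000
imdb     33.000000
squad    19.000000
wiki     12.333333
sort by lr_x1e4 descending:
           lr_x1e4
dataset           
c4       63.500000
cifar    52.000000
imdb     33.000000
squad    19.000000
wiki     12.333333
filter rows where lr_x1e4 <= 19:
           lr_x1e4
dataset           
squad    19.000000
wiki     12.333333
add column lr_x1e4_x10 = t['lr_x1e4'] * 10:
           lr_x1e4  lr_x1e4_x10
dataset                        
squad    19.000000   190.000000
wiki     12.333333   123.333333
Taking the value at position 1, column 'lr_x1e4_x10' gives 123.333333333.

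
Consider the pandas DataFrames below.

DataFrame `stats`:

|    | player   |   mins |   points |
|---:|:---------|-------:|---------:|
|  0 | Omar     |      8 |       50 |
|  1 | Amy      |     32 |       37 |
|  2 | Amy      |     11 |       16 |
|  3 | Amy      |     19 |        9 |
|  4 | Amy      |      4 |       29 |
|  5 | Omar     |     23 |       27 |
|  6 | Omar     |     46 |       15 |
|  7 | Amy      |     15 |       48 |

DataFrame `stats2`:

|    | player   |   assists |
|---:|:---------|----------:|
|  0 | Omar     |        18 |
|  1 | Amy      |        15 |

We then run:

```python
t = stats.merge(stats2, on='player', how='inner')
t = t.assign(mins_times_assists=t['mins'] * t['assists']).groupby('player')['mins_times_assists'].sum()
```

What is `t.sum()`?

merge on 'player' (how='inner') → 8 rows:
  player  mins  points  assists
0   Omar     8      50       18
1    Amy    32      37       15
2    Amy    11      16       15
3    Amy    19       9       15
4    Amy     4      29       15
5   Omar    23      27       18
6   Omar    46      15       18
7    Amy    15      48       15
add column mins_times_assists = t['mins'] * t['assists']:
  player  mins  points  assists  mins_times_assists
0   Omar     8      50       18                 144
1    Amy    32      37       15                 480
2    Amy    11      16       15                 165
3    Amy    19       9       15                 285
4    Amy     4      29       15                  60
5   Omar    23      27       18                 414
6   Omar    46      15       18                 828
7    Amy    15      48       15                 225
group by player, sum of mins_times_assists:
player
Amy     1215
Omar    1386
Name: mins_times_assists, dtype: int64
Hence 2601.

2601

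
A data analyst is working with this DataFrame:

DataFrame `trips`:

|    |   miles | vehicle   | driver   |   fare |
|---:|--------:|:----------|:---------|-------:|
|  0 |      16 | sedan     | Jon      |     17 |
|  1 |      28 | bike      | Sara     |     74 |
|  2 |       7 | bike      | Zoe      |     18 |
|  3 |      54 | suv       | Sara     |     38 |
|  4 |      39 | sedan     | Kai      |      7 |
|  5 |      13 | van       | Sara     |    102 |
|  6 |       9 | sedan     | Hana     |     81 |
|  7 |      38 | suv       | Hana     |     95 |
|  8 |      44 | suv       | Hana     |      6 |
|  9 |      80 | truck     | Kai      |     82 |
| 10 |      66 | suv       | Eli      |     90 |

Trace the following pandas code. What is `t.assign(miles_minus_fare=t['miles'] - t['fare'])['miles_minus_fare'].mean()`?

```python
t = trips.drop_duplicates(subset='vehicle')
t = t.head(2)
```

drop duplicate vehicle (keep=first):
   miles vehicle driver  fare
0     16   sedan    Jon    17
1     28    bike   Sara    74
3     54     suv   Sara    38
5     13     van   Sara   102
9     80   truck    Kai    82
take first 2 rows:
   miles vehicle driver  fare
0     16   sedan    Jon    17
1     28    bike   Sara    74
add column miles_minus_fare = t['miles'] - t['fare']:
   miles vehicle driver  fare  miles_minus_fare
0     16   sedan    Jon    17                -1
1     28    bike   Sara    74               -46
The mean of column 'miles_minus_fare' is -23.5.

-23.5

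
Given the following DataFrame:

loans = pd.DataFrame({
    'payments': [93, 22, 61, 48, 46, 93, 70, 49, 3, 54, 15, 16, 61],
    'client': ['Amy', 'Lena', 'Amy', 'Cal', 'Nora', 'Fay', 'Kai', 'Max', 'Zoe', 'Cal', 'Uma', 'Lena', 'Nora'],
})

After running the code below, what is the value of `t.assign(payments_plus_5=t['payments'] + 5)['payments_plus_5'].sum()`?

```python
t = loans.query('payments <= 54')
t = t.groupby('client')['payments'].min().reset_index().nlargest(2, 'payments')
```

filter rows where payments <= 54:
    payments client
1         22   Lena
3         48    Cal
4         46   Nora
7         49    Max
8          3    Zoe
9         54    Cal
10        15    Uma
11        16   Lena
group by client, min of payments:
client
Cal     48
Lena    16
Max     49
Nora    46
Uma     15
Zoe      3
Name: payments, dtype: int64
reset_index():
  client  payments
0    Cal        48
1   Lena        16
2    Max        49
3   Nora        46
4    Uma        15
5    Zoe         3
take 2 rows with largest payments:
  client  payments
2    Max        49
0    Cal        48
add column payments_plus_5 = t['payments'] + 5:
  client  payments  payments_plus_5
2    Max        49               54
0    Cal        48               53
Taking the sum of column 'payments_plus_5' gives 107.

107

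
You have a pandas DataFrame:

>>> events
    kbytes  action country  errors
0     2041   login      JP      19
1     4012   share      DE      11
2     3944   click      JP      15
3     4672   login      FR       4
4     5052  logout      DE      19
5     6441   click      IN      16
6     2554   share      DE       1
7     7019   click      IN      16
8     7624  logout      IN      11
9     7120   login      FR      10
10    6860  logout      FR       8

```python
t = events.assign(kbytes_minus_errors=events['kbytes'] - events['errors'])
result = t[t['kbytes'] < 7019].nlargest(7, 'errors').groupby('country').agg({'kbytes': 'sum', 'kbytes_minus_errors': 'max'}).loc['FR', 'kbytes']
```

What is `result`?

add column kbytes_minus_errors = events['kbytes'] - events['errors']:
    kbytes  action country  errors  kbytes_minus_errors
0     2041   login      JP      19                 2022
1     4012   share      DE      11                 4001
2     3944   click      JP      15                 3929
3     4672   login      FR       4                 4668
4     5052  logout      DE      19                 5033
5     6441   click      IN      16                 6425
6     2554   share      DE       1                 2553
7     7019   click      IN      16                 7003
8     7624  logout      IN      11                 7613
9     7120   login      FR      10                 7110
10    6860  logout      FR       8                 6852
filter rows where kbytes < 7019:
    kbytes  action country  errors  kbytes_minus_errors
0     2041   login      JP      19                 2022
1     4012   share      DE      11                 4001
2     3944   click      JP      15                 3929
3     4672   login      FR       4                 4668
4     5052  logout      DE      19                 5033
5     6441   click      IN      16                 6425
6     2554   share      DE       1                 2553
10    6860  logout      FR       8                 6852
take 7 rows with largest errors:
    kbytes  action country  errors  kbytes_minus_errors
0     2041   login      JP      19                 2022
4     5052  logout      DE      19                 5033
5     6441   click      IN      16                 6425
2     3944   click      JP      15                 3929
1     4012   share      DE      11                 4001
10    6860  logout      FR       8                 6852
3     4672   login      FR       4                 4668
group by country: sum(kbytes), max(kbytes_minus_errors):
         kbytes  kbytes_minus_errors
country                             
DE         9064                 5033
FR        11532                 6852
IN         6441                 6425
JP         5985                 3929
Taking the value at row 'FR', column 'kbytes' gives 11532.

11532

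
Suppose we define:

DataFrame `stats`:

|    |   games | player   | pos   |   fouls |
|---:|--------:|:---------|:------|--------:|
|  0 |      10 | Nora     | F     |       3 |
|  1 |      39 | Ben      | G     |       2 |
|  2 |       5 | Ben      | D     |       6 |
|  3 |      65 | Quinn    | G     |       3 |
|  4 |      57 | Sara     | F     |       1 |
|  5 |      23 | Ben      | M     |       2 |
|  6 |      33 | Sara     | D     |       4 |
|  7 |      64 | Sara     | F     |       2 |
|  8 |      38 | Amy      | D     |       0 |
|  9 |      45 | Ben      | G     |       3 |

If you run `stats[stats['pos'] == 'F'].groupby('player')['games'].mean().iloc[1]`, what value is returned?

60.5

filter rows where pos == 'F':
   games player pos  fouls
0     10   Nora   F      3
4     57   Sara   F      1
7     64   Sara   F      2
group by player, mean of games:
player
Nora    10.0
Sara    60.5
Name: games, dtype: float64
value at position 1 → 60.5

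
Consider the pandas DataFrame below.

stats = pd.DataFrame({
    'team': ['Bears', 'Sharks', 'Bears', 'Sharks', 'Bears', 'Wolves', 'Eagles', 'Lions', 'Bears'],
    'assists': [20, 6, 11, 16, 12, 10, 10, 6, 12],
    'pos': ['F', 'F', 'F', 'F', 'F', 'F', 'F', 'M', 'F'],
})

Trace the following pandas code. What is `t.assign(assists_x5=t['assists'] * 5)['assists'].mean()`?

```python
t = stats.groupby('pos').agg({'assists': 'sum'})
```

group by pos, sum of assists:
     assists
pos         
F         97
M          6
add column assists_x5 = t['assists'] * 5:
     assists  assists_x5
pos                     
F         97         485
M          6          30
Finally, mean of column 'assists' = 51.5.

51.5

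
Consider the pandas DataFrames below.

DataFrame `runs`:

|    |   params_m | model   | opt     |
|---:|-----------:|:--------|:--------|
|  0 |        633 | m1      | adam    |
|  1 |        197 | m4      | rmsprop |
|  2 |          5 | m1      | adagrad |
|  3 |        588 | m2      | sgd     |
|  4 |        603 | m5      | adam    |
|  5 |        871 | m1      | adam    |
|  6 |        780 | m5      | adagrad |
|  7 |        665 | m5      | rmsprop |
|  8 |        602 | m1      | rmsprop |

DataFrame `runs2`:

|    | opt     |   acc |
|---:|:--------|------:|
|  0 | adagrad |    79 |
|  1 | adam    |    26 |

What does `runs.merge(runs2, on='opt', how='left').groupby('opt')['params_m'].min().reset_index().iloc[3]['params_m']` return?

588

merge on 'opt' (how='left') → 9 rows:
   params_m model      opt   acc
0       633    m1     adam  26.0
1       197    m4  rmsprop   NaN
2         5    m1  adagrad  79.0
3       588    m2      sgd   NaN
4       603    m5     adam  26.0
5       871    m1     adam  26.0
6       780    m5  adagrad  79.0
7       665    m5  rmsprop   NaN
8       602    m1  rmsprop   NaN
group by opt, min of params_m:
opt
adagrad      5
adam       603
rmsprop    197
sgd        588
Name: params_m, dtype: int64
reset_index():
       opt  params_m
0  adagrad         5
1     adam       603
2  rmsprop       197
3      sgd       588
The value at position 3, column 'params_m' is 588.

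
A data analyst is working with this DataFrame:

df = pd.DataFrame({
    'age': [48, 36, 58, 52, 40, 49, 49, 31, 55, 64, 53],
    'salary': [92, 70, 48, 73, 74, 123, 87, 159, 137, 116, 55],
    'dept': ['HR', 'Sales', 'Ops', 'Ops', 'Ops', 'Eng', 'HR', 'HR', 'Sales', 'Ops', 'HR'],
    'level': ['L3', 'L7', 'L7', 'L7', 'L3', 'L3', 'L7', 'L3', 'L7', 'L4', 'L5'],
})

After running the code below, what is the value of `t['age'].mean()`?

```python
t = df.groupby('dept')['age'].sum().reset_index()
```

group by dept, sum of age:
dept
Eng       49
HR       181
Ops      214
Sales     91
Name: age, dtype: int64
reset_index():
    dept  age
0    Eng   49
1     HR  181
2    Ops  214
3  Sales   91
Then the mean of column 'age': 133.75

133.75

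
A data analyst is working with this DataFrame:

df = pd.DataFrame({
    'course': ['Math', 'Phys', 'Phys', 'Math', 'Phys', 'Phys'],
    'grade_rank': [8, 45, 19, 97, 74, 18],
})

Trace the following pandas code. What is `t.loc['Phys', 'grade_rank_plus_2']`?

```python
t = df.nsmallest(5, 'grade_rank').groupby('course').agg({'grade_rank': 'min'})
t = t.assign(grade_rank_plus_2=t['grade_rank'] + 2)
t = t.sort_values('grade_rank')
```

20

take 5 rows with smallest grade_rank:
  course  grade_rank
0   Math           8
5   Phys          18
2   Phys          19
1   Phys          45
4   Phys          74
group by course, min of grade_rank:
        grade_rank
course            
Math             8
Phys            18
add column grade_rank_plus_2 = t['grade_rank'] + 2:
        grade_rank  grade_rank_plus_2
course                               
Math             8                 10
Phys            18                 20
sort by grade_rank:
        grade_rank  grade_rank_plus_2
course                               
Math             8                 10
Phys            18                 20
Hence 20.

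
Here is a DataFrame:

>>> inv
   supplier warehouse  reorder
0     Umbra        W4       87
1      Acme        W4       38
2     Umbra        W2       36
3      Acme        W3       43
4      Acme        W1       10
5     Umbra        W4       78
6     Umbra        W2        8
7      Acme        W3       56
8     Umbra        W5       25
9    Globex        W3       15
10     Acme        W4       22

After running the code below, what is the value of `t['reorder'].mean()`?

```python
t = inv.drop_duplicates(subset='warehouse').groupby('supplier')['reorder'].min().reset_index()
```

17.5

drop duplicate warehouse (keep=first):
  supplier warehouse  reorder
0    Umbra        W4       87
2    Umbra        W2       36
3     Acme        W3       43
4     Acme        W1       10
8    Umbra        W5       25
group by supplier, min of reorder:
supplier
Acme     10
Umbra    25
Name: reorder, dtype: int64
reset_index():
  supplier  reorder
0     Acme       10
1    Umbra       25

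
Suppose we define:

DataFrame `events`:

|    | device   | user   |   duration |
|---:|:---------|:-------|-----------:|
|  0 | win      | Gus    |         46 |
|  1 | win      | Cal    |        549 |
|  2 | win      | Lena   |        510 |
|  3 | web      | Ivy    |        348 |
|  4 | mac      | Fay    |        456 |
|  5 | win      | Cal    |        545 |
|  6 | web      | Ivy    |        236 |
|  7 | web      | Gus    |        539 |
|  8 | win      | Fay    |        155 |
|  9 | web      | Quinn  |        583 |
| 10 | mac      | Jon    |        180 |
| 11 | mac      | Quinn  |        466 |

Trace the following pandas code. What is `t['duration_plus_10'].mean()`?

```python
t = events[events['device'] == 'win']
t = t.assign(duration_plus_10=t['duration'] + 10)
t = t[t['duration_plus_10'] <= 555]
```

filter rows where device == 'win':
  device  user  duration
0    win   Gus        46
1    win   Cal       549
2    win  Lena       510
5    win   Cal       545
8    win   Fay       155
add column duration_plus_10 = t['duration'] + 10:
  device  user  duration  duration_plus_10
0    win   Gus        46                56
1    win   Cal       549               559
2    win  Lena       510               520
5    win   Cal       545               555
8    win   Fay       155               165
filter rows where duration_plus_10 <= 555:
  device  user  duration  duration_plus_10
0    win   Gus        46                56
2    win  Lena       510               520
5    win   Cal       545               555
8    win   Fay       155               165
Finally, mean of column 'duration_plus_10' = 324.0.

324.0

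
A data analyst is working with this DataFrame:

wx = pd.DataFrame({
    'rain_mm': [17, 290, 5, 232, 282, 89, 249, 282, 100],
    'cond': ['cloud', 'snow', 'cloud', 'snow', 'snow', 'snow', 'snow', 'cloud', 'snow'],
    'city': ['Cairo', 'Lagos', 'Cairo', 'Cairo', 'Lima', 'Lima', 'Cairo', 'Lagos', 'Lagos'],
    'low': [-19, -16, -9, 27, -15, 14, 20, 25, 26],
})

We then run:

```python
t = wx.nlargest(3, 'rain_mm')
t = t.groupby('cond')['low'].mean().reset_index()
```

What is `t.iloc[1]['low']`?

take 3 rows with largest rain_mm:
   rain_mm   cond   city  low
1      290   snow  Lagos  -16
4      282   snow   Lima  -15
7      282  cloud  Lagos   25
group by cond, mean of low:
cond
cloud    25.0
snow    -15.5
Name: low, dtype: float64
reset_index():
    cond   low
0  cloud  25.0
1   snow -15.5
So iloc[1]['low'] = -15.5.

-15.5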